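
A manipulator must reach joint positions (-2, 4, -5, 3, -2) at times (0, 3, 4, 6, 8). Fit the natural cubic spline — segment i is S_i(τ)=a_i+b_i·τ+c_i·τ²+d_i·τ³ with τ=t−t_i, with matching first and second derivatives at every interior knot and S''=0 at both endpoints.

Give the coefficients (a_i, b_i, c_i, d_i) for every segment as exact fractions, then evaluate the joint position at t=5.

  seg 0: a=-2 b=2491/344 c=0 d=-601/1032
  seg 1: a=4 b=-1459/172 c=-1803/344 d=1625/344
  seg 2: a=-5 b=-1649/344 c=384/43 d=-3119/1376
  seg 3: a=3 b=641/172 c=-3213/688 d=1071/1376
S(5) = -4307/1376

Δ: Δ0=2, Δ1=-9, Δ2=4, Δ3=-5/2
row 1: diag=8, rhs=-66; c'=1/8, d'=-33/4
row 2: denom=6−1·1/8=47/8; d'=(78−1·-33/4)/(47/8)=690/47
row 3: denom=8−2·16/47=344/47; d'=(-39−2·690/47)/(344/47)=-3213/344
back: M3=-3213/344
back: M2=690/47−16/47·-3213/344=768/43
back: M1=-33/4−1/8·768/43=-1803/172
M: M0=0, M1=-1803/172, M2=768/43, M3=-3213/344, M4=0
seg 0: a=-2, c=M0/2=0, d=(M1−M0)/(6·3)=-601/1032, b=Δ0−h0·(2M0+M1)/6=2491/344
seg 1: a=4, c=M1/2=-1803/344, d=(M2−M1)/(6·1)=1625/344, b=Δ1−h1·(2M1+M2)/6=-1459/172
seg 2: a=-5, c=M2/2=384/43, d=(M3−M2)/(6·2)=-3119/1376, b=Δ2−h2·(2M2+M3)/6=-1649/344
seg 3: a=3, c=M3/2=-3213/688, d=(M4−M3)/(6·2)=1071/1376, b=Δ3−h3·(2M3+M4)/6=641/172
t_q=5 → seg 2, τ=1; S=-5+-1649/344·τ+384/43·τ²+-3119/1376·τ³=-4307/1376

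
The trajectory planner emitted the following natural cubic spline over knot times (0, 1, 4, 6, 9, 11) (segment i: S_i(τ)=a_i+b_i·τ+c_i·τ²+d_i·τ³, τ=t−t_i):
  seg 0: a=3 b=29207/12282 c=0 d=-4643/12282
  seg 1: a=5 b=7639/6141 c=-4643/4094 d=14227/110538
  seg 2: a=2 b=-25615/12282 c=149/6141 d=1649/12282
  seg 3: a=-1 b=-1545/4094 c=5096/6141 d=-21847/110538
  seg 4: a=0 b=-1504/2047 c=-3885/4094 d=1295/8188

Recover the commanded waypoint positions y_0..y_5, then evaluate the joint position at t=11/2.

y_0 = S_0(0) = a_0 = 3
y_1 = S_1(0) = a_1 = 5
y_2 = S_2(0) = a_2 = 2
y_3 = S_3(0) = a_3 = -1
y_4 = S_4(0) = a_4 = 0
y_5 = S_4(2) = -4
t_q=11/2 is in segment 2 (τ=3/2); S_2(τ)=-20327/32752

y_0=3 y_1=5 y_2=2 y_3=-1 y_4=0 y_5=-4
S(11/2) = -20327/32752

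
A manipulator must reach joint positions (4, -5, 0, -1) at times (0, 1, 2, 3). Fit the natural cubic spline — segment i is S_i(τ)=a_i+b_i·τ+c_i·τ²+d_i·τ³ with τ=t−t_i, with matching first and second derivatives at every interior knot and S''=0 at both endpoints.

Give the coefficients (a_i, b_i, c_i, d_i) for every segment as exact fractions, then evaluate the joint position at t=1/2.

  seg 0: a=4 b=-197/15 c=0 d=62/15
  seg 1: a=-5 b=-11/15 c=62/5 d=-20/3
  seg 2: a=0 b=61/15 c=-38/5 d=38/15
S(1/2) = -41/20

Δ: Δ0=-9, Δ1=5, Δ2=-1
row 1: diag=4, rhs=84; c'=1/4, d'=21
row 2: denom=4−1·1/4=15/4; d'=(-36−1·21)/(15/4)=-76/5
back: M2=-76/5
back: M1=21−1/4·-76/5=124/5
M: M0=0, M1=124/5, M2=-76/5, M3=0
seg 0: a=4, c=M0/2=0, d=(M1−M0)/(6·1)=62/15, b=Δ0−h0·(2M0+M1)/6=-197/15
seg 1: a=-5, c=M1/2=62/5, d=(M2−M1)/(6·1)=-20/3, b=Δ1−h1·(2M1+M2)/6=-11/15
seg 2: a=0, c=M2/2=-38/5, d=(M3−M2)/(6·1)=38/15, b=Δ2−h2·(2M2+M3)/6=61/15
t_q=1/2 → seg 0, τ=1/2; S=4+-197/15·τ+0·τ²+62/15·τ³=-41/20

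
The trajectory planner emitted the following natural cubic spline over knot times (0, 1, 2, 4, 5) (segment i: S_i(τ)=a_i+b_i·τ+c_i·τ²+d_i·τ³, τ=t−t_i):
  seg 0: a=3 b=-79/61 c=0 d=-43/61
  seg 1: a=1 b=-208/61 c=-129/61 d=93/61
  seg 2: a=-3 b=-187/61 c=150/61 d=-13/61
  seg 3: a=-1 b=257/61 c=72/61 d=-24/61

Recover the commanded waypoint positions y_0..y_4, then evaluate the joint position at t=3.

y_0 = S_0(0) = a_0 = 3
y_1 = S_1(0) = a_1 = 1
y_2 = S_2(0) = a_2 = -3
y_3 = S_3(0) = a_3 = -1
y_4 = S_3(1) = 4
t_q=3 is in segment 2 (τ=1); S_2(τ)=-233/61

y_0=3 y_1=1 y_2=-3 y_3=-1 y_4=4
S(3) = -233/61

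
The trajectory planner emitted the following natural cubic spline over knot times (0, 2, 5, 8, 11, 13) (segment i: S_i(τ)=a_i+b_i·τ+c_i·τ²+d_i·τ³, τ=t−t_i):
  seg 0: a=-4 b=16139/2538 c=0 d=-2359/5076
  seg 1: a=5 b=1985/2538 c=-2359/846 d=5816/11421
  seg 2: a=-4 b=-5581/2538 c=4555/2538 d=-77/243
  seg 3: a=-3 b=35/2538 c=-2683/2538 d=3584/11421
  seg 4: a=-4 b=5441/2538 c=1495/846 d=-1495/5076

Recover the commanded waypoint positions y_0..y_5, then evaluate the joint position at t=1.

y_0 = S_0(0) = a_0 = -4
y_1 = S_1(0) = a_1 = 5
y_2 = S_2(0) = a_2 = -4
y_3 = S_3(0) = a_3 = -3
y_4 = S_4(0) = a_4 = -4
y_5 = S_4(2) = 5
t_q=1 is in segment 0 (τ=1); S_0(τ)=3205/1692

y_0=-4 y_1=5 y_2=-4 y_3=-3 y_4=-4 y_5=5
S(1) = 3205/1692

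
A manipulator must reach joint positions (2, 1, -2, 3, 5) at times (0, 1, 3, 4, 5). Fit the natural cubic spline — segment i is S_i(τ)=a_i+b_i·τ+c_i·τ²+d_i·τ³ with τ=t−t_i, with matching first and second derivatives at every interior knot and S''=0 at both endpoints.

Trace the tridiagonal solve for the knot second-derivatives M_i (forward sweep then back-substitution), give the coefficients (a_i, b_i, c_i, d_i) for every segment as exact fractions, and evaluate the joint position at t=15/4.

Δ: Δ0=-1, Δ1=-3/2, Δ2=5, Δ3=2
row 1: diag=6, rhs=-3; c'=1/3, d'=-1/2
row 2: denom=6−2·1/3=16/3; d'=(39−2·-1/2)/(16/3)=15/2
row 3: denom=4−1·3/16=61/16; d'=(-18−1·15/2)/(61/16)=-408/61
back: M3=-408/61
back: M2=15/2−3/16·-408/61=534/61
back: M1=-1/2−1/3·534/61=-417/122
M: M0=0, M1=-417/122, M2=534/61, M3=-408/61, M4=0
seg 0: a=2, c=M0/2=0, d=(M1−M0)/(6·1)=-139/244, b=Δ0−h0·(2M0+M1)/6=-105/244
seg 1: a=1, c=M1/2=-417/244, d=(M2−M1)/(6·2)=495/488, b=Δ1−h1·(2M1+M2)/6=-261/122
seg 2: a=-2, c=M2/2=267/61, d=(M3−M2)/(6·1)=-157/61, b=Δ2−h2·(2M2+M3)/6=195/61
seg 3: a=3, c=M3/2=-204/61, d=(M4−M3)/(6·1)=68/61, b=Δ3−h3·(2M3+M4)/6=258/61
t_q=15/4 → seg 2, τ=3/4; S=-2+195/61·τ+267/61·τ²+-157/61·τ³=6925/3904

  seg 0: a=2 b=-105/244 c=0 d=-139/244
  seg 1: a=1 b=-261/122 c=-417/244 d=495/488
  seg 2: a=-2 b=195/61 c=267/61 d=-157/61
  seg 3: a=3 b=258/61 c=-204/61 d=68/61
S(15/4) = 6925/3904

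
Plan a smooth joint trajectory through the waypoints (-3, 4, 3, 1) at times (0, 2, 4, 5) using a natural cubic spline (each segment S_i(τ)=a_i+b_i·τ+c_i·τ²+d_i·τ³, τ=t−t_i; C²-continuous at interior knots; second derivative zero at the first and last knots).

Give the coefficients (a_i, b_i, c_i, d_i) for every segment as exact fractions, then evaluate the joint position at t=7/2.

Δ: Δ0=7/2, Δ1=-1/2, Δ2=-2
row 1: diag=8, rhs=-24; c'=1/4, d'=-3
row 2: denom=6−2·1/4=11/2; d'=(-9−2·-3)/(11/2)=-6/11
back: M2=-6/11
back: M1=-3−1/4·-6/11=-63/22
M: M0=0, M1=-63/22, M2=-6/11, M3=0
seg 0: a=-3, c=M0/2=0, d=(M1−M0)/(6·2)=-21/88, b=Δ0−h0·(2M0+M1)/6=49/11
seg 1: a=4, c=M1/2=-63/44, d=(M2−M1)/(6·2)=17/88, b=Δ1−h1·(2M1+M2)/6=35/22
seg 2: a=3, c=M2/2=-3/11, d=(M3−M2)/(6·1)=1/11, b=Δ2−h2·(2M2+M3)/6=-20/11
t_q=7/2 → seg 1, τ=3/2; S=4+35/22·τ+-63/44·τ²+17/88·τ³=2687/704

  seg 0: a=-3 b=49/11 c=0 d=-21/88
  seg 1: a=4 b=35/22 c=-63/44 d=17/88
  seg 2: a=3 b=-20/11 c=-3/11 d=1/11
S(7/2) = 2687/704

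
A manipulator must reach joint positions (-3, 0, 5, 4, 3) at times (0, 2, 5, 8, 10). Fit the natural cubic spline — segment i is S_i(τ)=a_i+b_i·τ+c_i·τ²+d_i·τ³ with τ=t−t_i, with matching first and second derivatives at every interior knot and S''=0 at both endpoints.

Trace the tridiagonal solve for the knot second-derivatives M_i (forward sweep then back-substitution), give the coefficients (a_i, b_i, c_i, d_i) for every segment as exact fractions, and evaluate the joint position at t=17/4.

Δ: Δ0=3/2, Δ1=5/3, Δ2=-1/3, Δ3=-1/2
row 1: diag=10, rhs=1; c'=3/10, d'=1/10
row 2: denom=12−3·3/10=111/10; d'=(-12−3·1/10)/(111/10)=-41/37
row 3: denom=10−3·10/37=340/37; d'=(-1−3·-41/37)/(340/37)=43/170
back: M3=43/170
back: M2=-41/37−10/37·43/170=-20/17
back: M1=1/10−3/10·-20/17=77/170
M: M0=0, M1=77/170, M2=-20/17, M3=43/170, M4=0
seg 0: a=-3, c=M0/2=0, d=(M1−M0)/(6·2)=77/2040, b=Δ0−h0·(2M0+M1)/6=344/255
seg 1: a=0, c=M1/2=77/340, d=(M2−M1)/(6·3)=-277/3060, b=Δ1−h1·(2M1+M2)/6=919/510
seg 2: a=5, c=M2/2=-10/17, d=(M3−M2)/(6·3)=27/340, b=Δ2−h2·(2M2+M3)/6=43/60
seg 3: a=4, c=M3/2=43/340, d=(M4−M3)/(6·2)=-43/2040, b=Δ3−h3·(2M3+M4)/6=-341/510
t_q=17/4 → seg 1, τ=9/4; S=0+919/510·τ+77/340·τ²+-277/3060·τ³=18147/4352

  seg 0: a=-3 b=344/255 c=0 d=77/2040
  seg 1: a=0 b=919/510 c=77/340 d=-277/3060
  seg 2: a=5 b=43/60 c=-10/17 d=27/340
  seg 3: a=4 b=-341/510 c=43/340 d=-43/2040
S(17/4) = 18147/4352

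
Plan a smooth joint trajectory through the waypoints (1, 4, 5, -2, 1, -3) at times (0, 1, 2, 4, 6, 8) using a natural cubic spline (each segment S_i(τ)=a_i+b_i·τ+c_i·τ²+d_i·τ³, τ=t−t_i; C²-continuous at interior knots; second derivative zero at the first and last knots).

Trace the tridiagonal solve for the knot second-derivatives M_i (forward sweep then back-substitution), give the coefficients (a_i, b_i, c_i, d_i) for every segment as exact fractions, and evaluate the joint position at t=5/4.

Δ: Δ0=3, Δ1=1, Δ2=-7/2, Δ3=3/2, Δ4=-2
row 1: diag=4, rhs=-12; c'=1/4, d'=-3
row 2: denom=6−1·1/4=23/4; d'=(-27−1·-3)/(23/4)=-96/23
row 3: denom=8−2·8/23=168/23; d'=(30−2·-96/23)/(168/23)=21/4
row 4: denom=8−2·23/84=313/42; d'=(-21−2·21/4)/(313/42)=-1323/313
back: M4=-1323/313
back: M3=21/4−23/84·-1323/313=4011/626
back: M2=-96/23−8/23·4011/626=-2004/313
back: M1=-3−1/4·-2004/313=-438/313
M: M0=0, M1=-438/313, M2=-2004/313, M3=4011/626, M4=-1323/313, M5=0
seg 0: a=1, c=M0/2=0, d=(M1−M0)/(6·1)=-73/313, b=Δ0−h0·(2M0+M1)/6=1012/313
seg 1: a=4, c=M1/2=-219/313, d=(M2−M1)/(6·1)=-261/313, b=Δ1−h1·(2M1+M2)/6=793/313
seg 2: a=5, c=M2/2=-1002/313, d=(M3−M2)/(6·2)=2673/2504, b=Δ2−h2·(2M2+M3)/6=-428/313
seg 3: a=-2, c=M3/2=4011/1252, d=(M4−M3)/(6·2)=-2219/2504, b=Δ3−h3·(2M3+M4)/6=-853/626
seg 4: a=1, c=M4/2=-1323/626, d=(M5−M4)/(6·2)=441/1252, b=Δ4−h4·(2M4+M5)/6=256/313
t_q=5/4 → seg 1, τ=1/4; S=4+793/313·τ+-219/313·τ²+-261/313·τ³=91679/20032

  seg 0: a=1 b=1012/313 c=0 d=-73/313
  seg 1: a=4 b=793/313 c=-219/313 d=-261/313
  seg 2: a=5 b=-428/313 c=-1002/313 d=2673/2504
  seg 3: a=-2 b=-853/626 c=4011/1252 d=-2219/2504
  seg 4: a=1 b=256/313 c=-1323/626 d=441/1252
S(5/4) = 91679/20032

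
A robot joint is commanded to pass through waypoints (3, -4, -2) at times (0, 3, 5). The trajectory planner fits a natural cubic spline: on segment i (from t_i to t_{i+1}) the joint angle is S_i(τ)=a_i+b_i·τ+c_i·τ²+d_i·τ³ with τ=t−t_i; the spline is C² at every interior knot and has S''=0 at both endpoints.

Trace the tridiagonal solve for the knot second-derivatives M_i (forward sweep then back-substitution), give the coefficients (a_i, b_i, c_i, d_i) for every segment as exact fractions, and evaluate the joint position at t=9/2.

  seg 0: a=3 b=-10/3 c=0 d=1/9
  seg 1: a=-4 b=-1/3 c=1 d=-1/6
S(9/2) = -45/16

Δ: Δ0=-7/3, Δ1=1
row 1: diag=10, rhs=20; c'=1/5, d'=2
back: M1=2
M: M0=0, M1=2, M2=0
seg 0: a=3, c=M0/2=0, d=(M1−M0)/(6·3)=1/9, b=Δ0−h0·(2M0+M1)/6=-10/3
seg 1: a=-4, c=M1/2=1, d=(M2−M1)/(6·2)=-1/6, b=Δ1−h1·(2M1+M2)/6=-1/3
t_q=9/2 → seg 1, τ=3/2; S=-4+-1/3·τ+1·τ²+-1/6·τ³=-45/16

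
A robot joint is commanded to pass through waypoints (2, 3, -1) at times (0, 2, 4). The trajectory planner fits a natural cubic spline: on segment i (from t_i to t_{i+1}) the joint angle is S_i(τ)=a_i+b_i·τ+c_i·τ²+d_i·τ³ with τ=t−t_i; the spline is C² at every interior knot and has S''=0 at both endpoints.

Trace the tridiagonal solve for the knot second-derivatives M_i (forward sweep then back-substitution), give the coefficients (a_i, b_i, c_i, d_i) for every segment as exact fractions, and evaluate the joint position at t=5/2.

  seg 0: a=2 b=9/8 c=0 d=-5/32
  seg 1: a=3 b=-3/4 c=-15/16 d=5/32
S(5/2) = 617/256

Δ: Δ0=1/2, Δ1=-2
row 1: diag=8, rhs=-15; c'=1/4, d'=-15/8
back: M1=-15/8
M: M0=0, M1=-15/8, M2=0
seg 0: a=2, c=M0/2=0, d=(M1−M0)/(6·2)=-5/32, b=Δ0−h0·(2M0+M1)/6=9/8
seg 1: a=3, c=M1/2=-15/16, d=(M2−M1)/(6·2)=5/32, b=Δ1−h1·(2M1+M2)/6=-3/4
t_q=5/2 → seg 1, τ=1/2; S=3+-3/4·τ+-15/16·τ²+5/32·τ³=617/256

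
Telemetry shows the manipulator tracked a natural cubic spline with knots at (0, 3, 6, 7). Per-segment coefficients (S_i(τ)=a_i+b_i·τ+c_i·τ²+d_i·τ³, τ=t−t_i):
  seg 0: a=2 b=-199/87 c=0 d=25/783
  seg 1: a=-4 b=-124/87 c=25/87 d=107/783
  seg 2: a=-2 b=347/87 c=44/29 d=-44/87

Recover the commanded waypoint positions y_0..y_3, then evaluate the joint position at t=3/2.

y_0 = S_0(0) = a_0 = 2
y_1 = S_1(0) = a_1 = -4
y_2 = S_2(0) = a_2 = -2
y_3 = S_2(1) = 3
t_q=3/2 is in segment 0 (τ=3/2); S_0(τ)=-307/232

y_0=2 y_1=-4 y_2=-2 y_3=3
S(3/2) = -307/232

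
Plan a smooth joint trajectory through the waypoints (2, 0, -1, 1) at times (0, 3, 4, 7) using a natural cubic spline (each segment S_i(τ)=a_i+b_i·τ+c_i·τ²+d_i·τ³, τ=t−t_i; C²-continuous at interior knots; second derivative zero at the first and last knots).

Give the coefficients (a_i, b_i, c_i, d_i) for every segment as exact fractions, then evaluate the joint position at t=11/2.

Δ: Δ0=-2/3, Δ1=-1, Δ2=2/3
row 1: diag=8, rhs=-2; c'=1/8, d'=-1/4
row 2: denom=8−1·1/8=63/8; d'=(10−1·-1/4)/(63/8)=82/63
back: M2=82/63
back: M1=-1/4−1/8·82/63=-26/63
M: M0=0, M1=-26/63, M2=82/63, M3=0
seg 0: a=2, c=M0/2=0, d=(M1−M0)/(6·3)=-13/567, b=Δ0−h0·(2M0+M1)/6=-29/63
seg 1: a=0, c=M1/2=-13/63, d=(M2−M1)/(6·1)=2/7, b=Δ1−h1·(2M1+M2)/6=-68/63
seg 2: a=-1, c=M2/2=41/63, d=(M3−M2)/(6·3)=-41/567, b=Δ2−h2·(2M2+M3)/6=-40/63
t_q=11/2 → seg 2, τ=3/2; S=-1+-40/63·τ+41/63·τ²+-41/567·τ³=-41/56

  seg 0: a=2 b=-29/63 c=0 d=-13/567
  seg 1: a=0 b=-68/63 c=-13/63 d=2/7
  seg 2: a=-1 b=-40/63 c=41/63 d=-41/567
S(11/2) = -41/56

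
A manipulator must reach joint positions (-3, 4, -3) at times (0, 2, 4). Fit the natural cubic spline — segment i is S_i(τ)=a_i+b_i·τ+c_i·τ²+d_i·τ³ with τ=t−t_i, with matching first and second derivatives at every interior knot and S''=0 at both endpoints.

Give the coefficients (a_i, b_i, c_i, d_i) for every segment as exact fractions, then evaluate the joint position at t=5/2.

  seg 0: a=-3 b=21/4 c=0 d=-7/16
  seg 1: a=4 b=0 c=-21/8 d=7/16
S(5/2) = 435/128

Δ: Δ0=7/2, Δ1=-7/2
row 1: diag=8, rhs=-42; c'=1/4, d'=-21/4
back: M1=-21/4
M: M0=0, M1=-21/4, M2=0
seg 0: a=-3, c=M0/2=0, d=(M1−M0)/(6·2)=-7/16, b=Δ0−h0·(2M0+M1)/6=21/4
seg 1: a=4, c=M1/2=-21/8, d=(M2−M1)/(6·2)=7/16, b=Δ1−h1·(2M1+M2)/6=0
t_q=5/2 → seg 1, τ=1/2; S=4+0·τ+-21/8·τ²+7/16·τ³=435/128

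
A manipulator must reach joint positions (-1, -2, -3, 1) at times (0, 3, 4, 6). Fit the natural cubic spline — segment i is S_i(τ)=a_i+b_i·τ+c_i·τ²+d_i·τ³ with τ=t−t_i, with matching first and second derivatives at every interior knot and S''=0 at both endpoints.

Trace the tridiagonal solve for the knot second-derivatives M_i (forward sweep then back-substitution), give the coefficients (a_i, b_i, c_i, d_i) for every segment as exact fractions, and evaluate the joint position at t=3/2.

  seg 0: a=-1 b=16/141 c=0 d=-7/141
  seg 1: a=-2 b=-173/141 c=-21/47 d=95/141
  seg 2: a=-3 b=-14/141 c=74/47 d=-37/141
S(3/2) = -375/376

Δ: Δ0=-1/3, Δ1=-1, Δ2=2
row 1: diag=8, rhs=-4; c'=1/8, d'=-1/2
row 2: denom=6−1·1/8=47/8; d'=(18−1·-1/2)/(47/8)=148/47
back: M2=148/47
back: M1=-1/2−1/8·148/47=-42/47
M: M0=0, M1=-42/47, M2=148/47, M3=0
seg 0: a=-1, c=M0/2=0, d=(M1−M0)/(6·3)=-7/141, b=Δ0−h0·(2M0+M1)/6=16/141
seg 1: a=-2, c=M1/2=-21/47, d=(M2−M1)/(6·1)=95/141, b=Δ1−h1·(2M1+M2)/6=-173/141
seg 2: a=-3, c=M2/2=74/47, d=(M3−M2)/(6·2)=-37/141, b=Δ2−h2·(2M2+M3)/6=-14/141
t_q=3/2 → seg 0, τ=3/2; S=-1+16/141·τ+0·τ²+-7/141·τ³=-375/376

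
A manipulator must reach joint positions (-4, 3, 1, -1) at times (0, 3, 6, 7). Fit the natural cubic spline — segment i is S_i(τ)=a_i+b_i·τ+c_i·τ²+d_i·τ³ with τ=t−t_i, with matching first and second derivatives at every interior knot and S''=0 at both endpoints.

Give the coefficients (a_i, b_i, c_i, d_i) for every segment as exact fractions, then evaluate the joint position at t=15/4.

Δ: Δ0=7/3, Δ1=-2/3, Δ2=-2
row 1: diag=12, rhs=-18; c'=1/4, d'=-3/2
row 2: denom=8−3·1/4=29/4; d'=(-8−3·-3/2)/(29/4)=-14/29
back: M2=-14/29
back: M1=-3/2−1/4·-14/29=-40/29
M: M0=0, M1=-40/29, M2=-14/29, M3=0
seg 0: a=-4, c=M0/2=0, d=(M1−M0)/(6·3)=-20/261, b=Δ0−h0·(2M0+M1)/6=263/87
seg 1: a=3, c=M1/2=-20/29, d=(M2−M1)/(6·3)=13/261, b=Δ1−h1·(2M1+M2)/6=83/87
seg 2: a=1, c=M2/2=-7/29, d=(M3−M2)/(6·1)=7/87, b=Δ2−h2·(2M2+M3)/6=-160/87
t_q=15/4 → seg 1, τ=3/4; S=3+83/87·τ+-20/29·τ²+13/261·τ³=6215/1856

  seg 0: a=-4 b=263/87 c=0 d=-20/261
  seg 1: a=3 b=83/87 c=-20/29 d=13/261
  seg 2: a=1 b=-160/87 c=-7/29 d=7/87
S(15/4) = 6215/1856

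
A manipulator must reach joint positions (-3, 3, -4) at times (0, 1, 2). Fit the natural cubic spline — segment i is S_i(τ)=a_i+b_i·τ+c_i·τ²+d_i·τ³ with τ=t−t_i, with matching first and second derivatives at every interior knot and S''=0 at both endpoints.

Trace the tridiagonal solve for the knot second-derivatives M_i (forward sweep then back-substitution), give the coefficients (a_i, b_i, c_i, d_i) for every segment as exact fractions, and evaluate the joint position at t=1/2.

  seg 0: a=-3 b=37/4 c=0 d=-13/4
  seg 1: a=3 b=-1/2 c=-39/4 d=13/4
S(1/2) = 39/32

Δ: Δ0=6, Δ1=-7
row 1: diag=4, rhs=-78; c'=1/4, d'=-39/2
back: M1=-39/2
M: M0=0, M1=-39/2, M2=0
seg 0: a=-3, c=M0/2=0, d=(M1−M0)/(6·1)=-13/4, b=Δ0−h0·(2M0+M1)/6=37/4
seg 1: a=3, c=M1/2=-39/4, d=(M2−M1)/(6·1)=13/4, b=Δ1−h1·(2M1+M2)/6=-1/2
t_q=1/2 → seg 0, τ=1/2; S=-3+37/4·τ+0·τ²+-13/4·τ³=39/32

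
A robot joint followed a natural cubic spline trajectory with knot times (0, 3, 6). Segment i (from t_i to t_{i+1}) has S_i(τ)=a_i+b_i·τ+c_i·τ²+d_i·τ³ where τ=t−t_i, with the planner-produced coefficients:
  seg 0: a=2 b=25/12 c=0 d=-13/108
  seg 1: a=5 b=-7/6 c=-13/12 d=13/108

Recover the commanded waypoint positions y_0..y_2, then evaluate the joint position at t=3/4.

y_0 = S_0(0) = a_0 = 2
y_1 = S_1(0) = a_1 = 5
y_2 = S_1(3) = -5
t_q=3/4 is in segment 0 (τ=3/4); S_0(τ)=899/256

y_0=2 y_1=5 y_2=-5
S(3/4) = 899/256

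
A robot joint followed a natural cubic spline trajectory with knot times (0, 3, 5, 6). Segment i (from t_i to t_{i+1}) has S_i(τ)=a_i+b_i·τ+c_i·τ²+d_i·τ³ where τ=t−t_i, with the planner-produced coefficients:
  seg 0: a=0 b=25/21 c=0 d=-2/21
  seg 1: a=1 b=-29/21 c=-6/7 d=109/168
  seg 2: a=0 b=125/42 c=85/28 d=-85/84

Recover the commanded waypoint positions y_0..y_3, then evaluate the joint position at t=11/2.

y_0 = S_0(0) = a_0 = 0
y_1 = S_1(0) = a_1 = 1
y_2 = S_2(0) = a_2 = 0
y_3 = S_2(1) = 5
t_q=11/2 is in segment 2 (τ=1/2); S_2(τ)=475/224

y_0=0 y_1=1 y_2=0 y_3=5
S(11/2) = 475/224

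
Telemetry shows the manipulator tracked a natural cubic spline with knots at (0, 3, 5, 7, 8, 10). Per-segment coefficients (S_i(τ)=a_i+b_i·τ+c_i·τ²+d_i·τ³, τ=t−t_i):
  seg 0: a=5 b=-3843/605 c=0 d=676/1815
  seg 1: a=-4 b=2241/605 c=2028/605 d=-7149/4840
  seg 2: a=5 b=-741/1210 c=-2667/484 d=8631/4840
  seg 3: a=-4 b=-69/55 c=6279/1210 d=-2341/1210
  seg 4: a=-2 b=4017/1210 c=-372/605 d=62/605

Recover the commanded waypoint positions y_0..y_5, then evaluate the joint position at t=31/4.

y_0 = S_0(0) = a_0 = 5
y_1 = S_1(0) = a_1 = -4
y_2 = S_2(0) = a_2 = 5
y_3 = S_3(0) = a_3 = -4
y_4 = S_4(0) = a_4 = -2
y_5 = S_4(2) = 3
t_q=31/4 is in segment 3 (τ=3/4); S_3(τ)=-219787/77440

y_0=5 y_1=-4 y_2=5 y_3=-4 y_4=-2 y_5=3
S(31/4) = -219787/77440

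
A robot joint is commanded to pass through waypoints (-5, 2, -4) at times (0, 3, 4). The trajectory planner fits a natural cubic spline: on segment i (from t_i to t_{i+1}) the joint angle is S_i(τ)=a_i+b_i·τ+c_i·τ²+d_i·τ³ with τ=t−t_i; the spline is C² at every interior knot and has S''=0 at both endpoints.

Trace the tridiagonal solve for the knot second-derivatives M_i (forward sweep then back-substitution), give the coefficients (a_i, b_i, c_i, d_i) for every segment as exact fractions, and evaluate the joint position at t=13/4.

Δ: Δ0=7/3, Δ1=-6
row 1: diag=8, rhs=-50; c'=1/8, d'=-25/4
back: M1=-25/4
M: M0=0, M1=-25/4, M2=0
seg 0: a=-5, c=M0/2=0, d=(M1−M0)/(6·3)=-25/72, b=Δ0−h0·(2M0+M1)/6=131/24
seg 1: a=2, c=M1/2=-25/8, d=(M2−M1)/(6·1)=25/24, b=Δ1−h1·(2M1+M2)/6=-47/12
t_q=13/4 → seg 1, τ=1/4; S=2+-47/12·τ+-25/8·τ²+25/24·τ³=431/512

  seg 0: a=-5 b=131/24 c=0 d=-25/72
  seg 1: a=2 b=-47/12 c=-25/8 d=25/24
S(13/4) = 431/512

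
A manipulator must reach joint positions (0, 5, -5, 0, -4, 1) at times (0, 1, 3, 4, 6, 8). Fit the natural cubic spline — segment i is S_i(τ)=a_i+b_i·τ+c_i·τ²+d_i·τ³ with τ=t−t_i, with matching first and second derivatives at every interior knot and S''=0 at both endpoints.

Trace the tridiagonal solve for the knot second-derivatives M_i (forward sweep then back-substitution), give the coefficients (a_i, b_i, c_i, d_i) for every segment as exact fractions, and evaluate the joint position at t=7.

  seg 0: a=0 b=61/8 c=0 d=-21/8
  seg 1: a=5 b=-1/4 c=-63/8 d=11/4
  seg 2: a=-5 b=5/4 c=69/8 d=-39/8
  seg 3: a=0 b=31/8 c=-6 d=49/32
  seg 4: a=-4 b=-7/4 c=51/16 d=-17/32
S(7) = -99/32

Δ: Δ0=5, Δ1=-5, Δ2=5, Δ3=-2, Δ4=5/2
row 1: diag=6, rhs=-60; c'=1/3, d'=-10
row 2: denom=6−2·1/3=16/3; d'=(60−2·-10)/(16/3)=15
row 3: denom=6−1·3/16=93/16; d'=(-42−1·15)/(93/16)=-304/31
row 4: denom=8−2·32/93=680/93; d'=(27−2·-304/31)/(680/93)=51/8
back: M4=51/8
back: M3=-304/31−32/93·51/8=-12
back: M2=15−3/16·-12=69/4
back: M1=-10−1/3·69/4=-63/4
M: M0=0, M1=-63/4, M2=69/4, M3=-12, M4=51/8, M5=0
seg 0: a=0, c=M0/2=0, d=(M1−M0)/(6·1)=-21/8, b=Δ0−h0·(2M0+M1)/6=61/8
seg 1: a=5, c=M1/2=-63/8, d=(M2−M1)/(6·2)=11/4, b=Δ1−h1·(2M1+M2)/6=-1/4
seg 2: a=-5, c=M2/2=69/8, d=(M3−M2)/(6·1)=-39/8, b=Δ2−h2·(2M2+M3)/6=5/4
seg 3: a=0, c=M3/2=-6, d=(M4−M3)/(6·2)=49/32, b=Δ3−h3·(2M3+M4)/6=31/8
seg 4: a=-4, c=M4/2=51/16, d=(M5−M4)/(6·2)=-17/32, b=Δ4−h4·(2M4+M5)/6=-7/4
t_q=7 → seg 4, τ=1; S=-4+-7/4·τ+51/16·τ²+-17/32·τ³=-99/32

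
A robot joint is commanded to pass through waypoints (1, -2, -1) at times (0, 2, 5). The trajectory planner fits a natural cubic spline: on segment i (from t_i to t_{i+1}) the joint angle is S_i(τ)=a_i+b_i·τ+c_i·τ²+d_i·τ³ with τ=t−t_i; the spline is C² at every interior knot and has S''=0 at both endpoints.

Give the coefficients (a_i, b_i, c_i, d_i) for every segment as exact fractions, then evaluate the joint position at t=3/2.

Δ: Δ0=-3/2, Δ1=1/3
row 1: diag=10, rhs=11; c'=3/10, d'=11/10
back: M1=11/10
M: M0=0, M1=11/10, M2=0
seg 0: a=1, c=M0/2=0, d=(M1−M0)/(6·2)=11/120, b=Δ0−h0·(2M0+M1)/6=-28/15
seg 1: a=-2, c=M1/2=11/20, d=(M2−M1)/(6·3)=-11/180, b=Δ1−h1·(2M1+M2)/6=-23/30
t_q=3/2 → seg 0, τ=3/2; S=1+-28/15·τ+0·τ²+11/120·τ³=-477/320

  seg 0: a=1 b=-28/15 c=0 d=11/120
  seg 1: a=-2 b=-23/30 c=11/20 d=-11/180
S(3/2) = -477/320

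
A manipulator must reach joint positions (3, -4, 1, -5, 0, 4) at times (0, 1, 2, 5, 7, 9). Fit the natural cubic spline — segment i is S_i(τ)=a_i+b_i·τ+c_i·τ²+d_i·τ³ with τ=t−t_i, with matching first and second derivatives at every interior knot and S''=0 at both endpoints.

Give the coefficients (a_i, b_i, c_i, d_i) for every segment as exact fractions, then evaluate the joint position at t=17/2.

Δ: Δ0=-7, Δ1=5, Δ2=-2, Δ3=5/2, Δ4=2
row 1: diag=4, rhs=72; c'=1/4, d'=18
row 2: denom=8−1·1/4=31/4; d'=(-42−1·18)/(31/4)=-240/31
row 3: denom=10−3·12/31=274/31; d'=(27−3·-240/31)/(274/31)=1557/274
row 4: denom=8−2·31/137=1034/137; d'=(-3−2·1557/274)/(1034/137)=-984/517
back: M4=-984/517
back: M3=1557/274−31/137·-984/517=6321/1034
back: M2=-240/31−12/31·6321/1034=-5226/517
back: M1=18−1/4·-5226/517=21225/1034
M: M0=0, M1=21225/1034, M2=-5226/517, M3=6321/1034, M4=-984/517, M5=0
seg 0: a=3, c=M0/2=0, d=(M1−M0)/(6·1)=7075/2068, b=Δ0−h0·(2M0+M1)/6=-21551/2068
seg 1: a=-4, c=M1/2=21225/2068, d=(M2−M1)/(6·1)=-10559/2068, b=Δ1−h1·(2M1+M2)/6=-163/1034
seg 2: a=1, c=M2/2=-2613/517, d=(M3−M2)/(6·3)=5591/6204, b=Δ2−h2·(2M2+M3)/6=10447/2068
seg 3: a=-5, c=M3/2=6321/2068, d=(M4−M3)/(6·2)=-2763/4136, b=Δ3−h3·(2M3+M4)/6=-973/1034
seg 4: a=0, c=M4/2=-492/517, d=(M5−M4)/(6·2)=82/517, b=Δ4−h4·(2M4+M5)/6=1690/517
t_q=17/2 → seg 4, τ=3/2; S=0+1690/517·τ+-492/517·τ²+82/517·τ³=6819/2068

  seg 0: a=3 b=-21551/2068 c=0 d=7075/2068
  seg 1: a=-4 b=-163/1034 c=21225/2068 d=-10559/2068
  seg 2: a=1 b=10447/2068 c=-2613/517 d=5591/6204
  seg 3: a=-5 b=-973/1034 c=6321/2068 d=-2763/4136
  seg 4: a=0 b=1690/517 c=-492/517 d=82/517
S(17/2) = 6819/2068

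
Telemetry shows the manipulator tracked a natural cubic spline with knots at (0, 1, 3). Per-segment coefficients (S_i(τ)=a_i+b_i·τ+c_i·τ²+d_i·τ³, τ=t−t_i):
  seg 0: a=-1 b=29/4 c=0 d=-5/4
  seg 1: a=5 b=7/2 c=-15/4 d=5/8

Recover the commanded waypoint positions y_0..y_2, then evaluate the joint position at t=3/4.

y_0 = S_0(0) = a_0 = -1
y_1 = S_1(0) = a_1 = 5
y_2 = S_1(2) = 2
t_q=3/4 is in segment 0 (τ=3/4); S_0(τ)=1001/256

y_0=-1 y_1=5 y_2=2
S(3/4) = 1001/256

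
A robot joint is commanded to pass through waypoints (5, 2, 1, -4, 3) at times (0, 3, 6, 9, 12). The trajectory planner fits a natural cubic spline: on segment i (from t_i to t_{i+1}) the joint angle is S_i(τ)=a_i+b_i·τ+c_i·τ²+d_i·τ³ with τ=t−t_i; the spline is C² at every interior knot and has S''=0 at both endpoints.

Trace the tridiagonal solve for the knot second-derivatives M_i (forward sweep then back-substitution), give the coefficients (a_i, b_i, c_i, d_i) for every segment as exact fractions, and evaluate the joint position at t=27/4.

Δ: Δ0=-1, Δ1=-1/3, Δ2=-5/3, Δ3=7/3
row 1: diag=12, rhs=4; c'=1/4, d'=1/3
row 2: denom=12−3·1/4=45/4; d'=(-8−3·1/3)/(45/4)=-4/5
row 3: denom=12−3·4/15=56/5; d'=(24−3·-4/5)/(56/5)=33/14
back: M3=33/14
back: M2=-4/5−4/15·33/14=-10/7
back: M1=1/3−1/4·-10/7=29/42
M: M0=0, M1=29/42, M2=-10/7, M3=33/14, M4=0
seg 0: a=5, c=M0/2=0, d=(M1−M0)/(6·3)=29/756, b=Δ0−h0·(2M0+M1)/6=-113/84
seg 1: a=2, c=M1/2=29/84, d=(M2−M1)/(6·3)=-89/756, b=Δ1−h1·(2M1+M2)/6=-13/42
seg 2: a=1, c=M2/2=-5/7, d=(M3−M2)/(6·3)=53/252, b=Δ2−h2·(2M2+M3)/6=-17/12
seg 3: a=-4, c=M3/2=33/28, d=(M4−M3)/(6·3)=-11/84, b=Δ3−h3·(2M3+M4)/6=-1/42
t_q=27/4 → seg 2, τ=3/4; S=1+-17/12·τ+-5/7·τ²+53/252·τ³=-673/1792

  seg 0: a=5 b=-113/84 c=0 d=29/756
  seg 1: a=2 b=-13/42 c=29/84 d=-89/756
  seg 2: a=1 b=-17/12 c=-5/7 d=53/252
  seg 3: a=-4 b=-1/42 c=33/28 d=-11/84
S(27/4) = -673/1792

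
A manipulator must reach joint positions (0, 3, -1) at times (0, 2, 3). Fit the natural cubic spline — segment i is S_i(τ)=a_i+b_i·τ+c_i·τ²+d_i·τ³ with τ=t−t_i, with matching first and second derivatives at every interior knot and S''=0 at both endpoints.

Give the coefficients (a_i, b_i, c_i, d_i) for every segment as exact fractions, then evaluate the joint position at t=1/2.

Δ: Δ0=3/2, Δ1=-4
row 1: diag=6, rhs=-33; c'=1/6, d'=-11/2
back: M1=-11/2
M: M0=0, M1=-11/2, M2=0
seg 0: a=0, c=M0/2=0, d=(M1−M0)/(6·2)=-11/24, b=Δ0−h0·(2M0+M1)/6=10/3
seg 1: a=3, c=M1/2=-11/4, d=(M2−M1)/(6·1)=11/12, b=Δ1−h1·(2M1+M2)/6=-13/6
t_q=1/2 → seg 0, τ=1/2; S=0+10/3·τ+0·τ²+-11/24·τ³=103/64

  seg 0: a=0 b=10/3 c=0 d=-11/24
  seg 1: a=3 b=-13/6 c=-11/4 d=11/12
S(1/2) = 103/64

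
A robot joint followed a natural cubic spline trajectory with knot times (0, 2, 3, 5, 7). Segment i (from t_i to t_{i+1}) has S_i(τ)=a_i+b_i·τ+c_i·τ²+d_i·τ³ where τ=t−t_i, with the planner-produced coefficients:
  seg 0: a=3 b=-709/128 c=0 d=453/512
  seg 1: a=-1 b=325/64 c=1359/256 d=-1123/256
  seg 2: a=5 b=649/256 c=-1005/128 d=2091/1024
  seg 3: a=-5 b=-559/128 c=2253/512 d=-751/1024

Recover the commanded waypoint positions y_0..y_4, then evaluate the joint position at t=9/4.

y_0 = S_0(0) = a_0 = 3
y_1 = S_1(0) = a_1 = -1
y_2 = S_2(0) = a_2 = 5
y_3 = S_3(0) = a_3 = -5
y_4 = S_3(2) = -2
t_q=9/4 is in segment 1 (τ=1/4); S_1(τ)=8729/16384

y_0=3 y_1=-1 y_2=5 y_3=-5 y_4=-2
S(9/4) = 8729/16384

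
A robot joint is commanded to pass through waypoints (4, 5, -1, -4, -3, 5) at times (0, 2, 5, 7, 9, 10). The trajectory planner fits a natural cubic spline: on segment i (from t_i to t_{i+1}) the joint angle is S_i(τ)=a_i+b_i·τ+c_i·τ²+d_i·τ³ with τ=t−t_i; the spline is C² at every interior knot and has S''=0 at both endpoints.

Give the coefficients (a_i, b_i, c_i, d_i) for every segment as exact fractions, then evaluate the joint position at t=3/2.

  seg 0: a=4 b=2065/1882 c=0 d=-281/1882
  seg 1: a=5 b=-1307/1882 c=-843/941 d=289/1882
  seg 2: a=-1 b=-1810/941 c=915/1882 d=-1033/7528
  seg 3: a=-4 b=-3059/1882 c=-1269/3764 d=5269/7528
  seg 4: a=-3 b=5105/941 c=7269/1882 d=-2423/1882
S(3/2) = 77417/15056

Δ: Δ0=1/2, Δ1=-2, Δ2=-3/2, Δ3=1/2, Δ4=8
row 1: diag=10, rhs=-15; c'=3/10, d'=-3/2
row 2: denom=10−3·3/10=91/10; d'=(3−3·-3/2)/(91/10)=75/91
row 3: denom=8−2·20/91=688/91; d'=(12−2·75/91)/(688/91)=471/344
row 4: denom=6−2·91/344=941/172; d'=(45−2·471/344)/(941/172)=7269/941
back: M4=7269/941
back: M3=471/344−91/344·7269/941=-1269/1882
back: M2=75/91−20/91·-1269/1882=915/941
back: M1=-3/2−3/10·915/941=-1686/941
M: M0=0, M1=-1686/941, M2=915/941, M3=-1269/1882, M4=7269/941, M5=0
seg 0: a=4, c=M0/2=0, d=(M1−M0)/(6·2)=-281/1882, b=Δ0−h0·(2M0+M1)/6=2065/1882
seg 1: a=5, c=M1/2=-843/941, d=(M2−M1)/(6·3)=289/1882, b=Δ1−h1·(2M1+M2)/6=-1307/1882
seg 2: a=-1, c=M2/2=915/1882, d=(M3−M2)/(6·2)=-1033/7528, b=Δ2−h2·(2M2+M3)/6=-1810/941
seg 3: a=-4, c=M3/2=-1269/3764, d=(M4−M3)/(6·2)=5269/7528, b=Δ3−h3·(2M3+M4)/6=-3059/1882
seg 4: a=-3, c=M4/2=7269/1882, d=(M5−M4)/(6·1)=-2423/1882, b=Δ4−h4·(2M4+M5)/6=5105/941
t_q=3/2 → seg 0, τ=3/2; S=4+2065/1882·τ+0·τ²+-281/1882·τ³=77417/15056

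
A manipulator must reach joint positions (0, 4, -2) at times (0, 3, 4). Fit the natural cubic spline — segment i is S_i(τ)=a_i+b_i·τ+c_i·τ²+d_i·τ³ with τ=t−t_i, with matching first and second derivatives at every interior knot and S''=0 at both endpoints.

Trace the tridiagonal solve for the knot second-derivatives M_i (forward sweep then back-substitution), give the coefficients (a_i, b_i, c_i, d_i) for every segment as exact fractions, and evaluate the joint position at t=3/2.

Δ: Δ0=4/3, Δ1=-6
row 1: diag=8, rhs=-44; c'=1/8, d'=-11/2
back: M1=-11/2
M: M0=0, M1=-11/2, M2=0
seg 0: a=0, c=M0/2=0, d=(M1−M0)/(6·3)=-11/36, b=Δ0−h0·(2M0+M1)/6=49/12
seg 1: a=4, c=M1/2=-11/4, d=(M2−M1)/(6·1)=11/12, b=Δ1−h1·(2M1+M2)/6=-25/6
t_q=3/2 → seg 0, τ=3/2; S=0+49/12·τ+0·τ²+-11/36·τ³=163/32

  seg 0: a=0 b=49/12 c=0 d=-11/36
  seg 1: a=4 b=-25/6 c=-11/4 d=11/12
S(3/2) = 163/32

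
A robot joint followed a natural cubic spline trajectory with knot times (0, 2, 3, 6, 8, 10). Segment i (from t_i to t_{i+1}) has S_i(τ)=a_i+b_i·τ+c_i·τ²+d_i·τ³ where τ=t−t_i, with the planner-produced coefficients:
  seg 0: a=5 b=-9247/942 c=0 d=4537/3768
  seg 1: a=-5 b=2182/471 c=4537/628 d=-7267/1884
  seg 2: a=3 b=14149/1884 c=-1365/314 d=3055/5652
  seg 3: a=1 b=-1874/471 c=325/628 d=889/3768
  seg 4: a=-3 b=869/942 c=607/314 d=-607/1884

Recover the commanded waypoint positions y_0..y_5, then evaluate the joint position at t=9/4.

y_0=5 y_1=-5 y_2=3 y_3=1 y_4=-3 y_5=4
S(9/4) = -138685/40192

y_0 = S_0(0) = a_0 = 5
y_1 = S_1(0) = a_1 = -5
y_2 = S_2(0) = a_2 = 3
y_3 = S_3(0) = a_3 = 1
y_4 = S_4(0) = a_4 = -3
y_5 = S_4(2) = 4
t_q=9/4 is in segment 1 (τ=1/4); S_1(τ)=-138685/40192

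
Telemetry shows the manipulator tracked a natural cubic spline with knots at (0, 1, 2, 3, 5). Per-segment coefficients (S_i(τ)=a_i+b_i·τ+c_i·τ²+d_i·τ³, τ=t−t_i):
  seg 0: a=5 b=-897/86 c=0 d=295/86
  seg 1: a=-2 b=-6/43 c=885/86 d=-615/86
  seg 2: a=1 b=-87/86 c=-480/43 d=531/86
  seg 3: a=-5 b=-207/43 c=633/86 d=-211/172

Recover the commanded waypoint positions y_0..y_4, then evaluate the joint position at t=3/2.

y_0 = S_0(0) = a_0 = 5
y_1 = S_1(0) = a_1 = -2
y_2 = S_2(0) = a_2 = 1
y_3 = S_3(0) = a_3 = -5
y_4 = S_3(2) = 5
t_q=3/2 is in segment 1 (τ=1/2); S_1(τ)=-269/688

y_0=5 y_1=-2 y_2=1 y_3=-5 y_4=5
S(3/2) = -269/688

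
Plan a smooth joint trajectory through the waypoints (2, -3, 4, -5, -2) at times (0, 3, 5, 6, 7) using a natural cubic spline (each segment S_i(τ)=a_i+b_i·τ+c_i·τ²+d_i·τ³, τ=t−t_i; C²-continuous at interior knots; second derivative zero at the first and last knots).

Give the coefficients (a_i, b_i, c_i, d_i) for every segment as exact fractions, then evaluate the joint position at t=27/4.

Δ: Δ0=-5/3, Δ1=7/2, Δ2=-9, Δ3=3
row 1: diag=10, rhs=31; c'=1/5, d'=31/10
row 2: denom=6−2·1/5=28/5; d'=(-75−2·31/10)/(28/5)=-29/2
row 3: denom=4−1·5/28=107/28; d'=(72−1·-29/2)/(107/28)=2422/107
back: M3=2422/107
back: M2=-29/2−5/28·2422/107=-1984/107
back: M1=31/10−1/5·-1984/107=1457/214
M: M0=0, M1=1457/214, M2=-1984/107, M3=2422/107, M4=0
seg 0: a=2, c=M0/2=0, d=(M1−M0)/(6·3)=1457/3852, b=Δ0−h0·(2M0+M1)/6=-6511/1284
seg 1: a=-3, c=M1/2=1457/428, d=(M2−M1)/(6·2)=-5425/2568, b=Δ1−h1·(2M1+M2)/6=3301/642
seg 2: a=4, c=M2/2=-992/107, d=(M3−M2)/(6·1)=2203/321, b=Δ2−h2·(2M2+M3)/6=-2116/321
seg 3: a=-5, c=M3/2=1211/107, d=(M4−M3)/(6·1)=-1211/321, b=Δ3−h3·(2M3+M4)/6=-1459/321
t_q=27/4 → seg 3, τ=3/4; S=-5+-1459/321·τ+1211/107·τ²+-1211/321·τ³=-24887/6848

  seg 0: a=2 b=-6511/1284 c=0 d=1457/3852
  seg 1: a=-3 b=3301/642 c=1457/428 d=-5425/2568
  seg 2: a=4 b=-2116/321 c=-992/107 d=2203/321
  seg 3: a=-5 b=-1459/321 c=1211/107 d=-1211/321
S(27/4) = -24887/6848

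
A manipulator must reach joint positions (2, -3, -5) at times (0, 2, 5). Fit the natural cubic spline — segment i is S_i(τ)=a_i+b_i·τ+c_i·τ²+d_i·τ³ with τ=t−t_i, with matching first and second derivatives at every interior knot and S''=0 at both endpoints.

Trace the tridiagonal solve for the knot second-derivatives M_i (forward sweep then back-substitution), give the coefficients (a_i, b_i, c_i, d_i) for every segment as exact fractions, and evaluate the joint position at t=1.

Δ: Δ0=-5/2, Δ1=-2/3
row 1: diag=10, rhs=11; c'=3/10, d'=11/10
back: M1=11/10
M: M0=0, M1=11/10, M2=0
seg 0: a=2, c=M0/2=0, d=(M1−M0)/(6·2)=11/120, b=Δ0−h0·(2M0+M1)/6=-43/15
seg 1: a=-3, c=M1/2=11/20, d=(M2−M1)/(6·3)=-11/180, b=Δ1−h1·(2M1+M2)/6=-53/30
t_q=1 → seg 0, τ=1; S=2+-43/15·τ+0·τ²+11/120·τ³=-31/40

  seg 0: a=2 b=-43/15 c=0 d=11/120
  seg 1: a=-3 b=-53/30 c=11/20 d=-11/180
S(1) = -31/40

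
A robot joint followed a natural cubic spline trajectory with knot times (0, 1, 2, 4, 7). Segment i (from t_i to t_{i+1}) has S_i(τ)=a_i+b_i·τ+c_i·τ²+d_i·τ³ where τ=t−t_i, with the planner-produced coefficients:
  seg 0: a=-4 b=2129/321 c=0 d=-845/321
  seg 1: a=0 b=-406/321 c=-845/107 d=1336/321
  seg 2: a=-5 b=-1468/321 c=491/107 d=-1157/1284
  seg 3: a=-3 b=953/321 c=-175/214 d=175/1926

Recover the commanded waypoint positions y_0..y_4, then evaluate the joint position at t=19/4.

y_0 = S_0(0) = a_0 = -4
y_1 = S_1(0) = a_1 = 0
y_2 = S_2(0) = a_2 = -5
y_3 = S_3(0) = a_3 = -3
y_4 = S_3(3) = 1
t_q=19/4 is in segment 3 (τ=3/4); S_3(τ)=-16367/13696

y_0=-4 y_1=0 y_2=-5 y_3=-3 y_4=1
S(19/4) = -16367/13696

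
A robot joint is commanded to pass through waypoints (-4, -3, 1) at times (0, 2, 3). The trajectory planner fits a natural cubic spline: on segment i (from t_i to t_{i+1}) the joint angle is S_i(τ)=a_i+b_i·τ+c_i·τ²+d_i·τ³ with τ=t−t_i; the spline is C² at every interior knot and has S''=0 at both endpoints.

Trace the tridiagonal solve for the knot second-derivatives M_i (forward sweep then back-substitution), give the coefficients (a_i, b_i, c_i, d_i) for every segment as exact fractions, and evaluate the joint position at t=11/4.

  seg 0: a=-4 b=-2/3 c=0 d=7/24
  seg 1: a=-3 b=17/6 c=7/4 d=-7/12
S(11/4) = -35/256

Δ: Δ0=1/2, Δ1=4
row 1: diag=6, rhs=21; c'=1/6, d'=7/2
back: M1=7/2
M: M0=0, M1=7/2, M2=0
seg 0: a=-4, c=M0/2=0, d=(M1−M0)/(6·2)=7/24, b=Δ0−h0·(2M0+M1)/6=-2/3
seg 1: a=-3, c=M1/2=7/4, d=(M2−M1)/(6·1)=-7/12, b=Δ1−h1·(2M1+M2)/6=17/6
t_q=11/4 → seg 1, τ=3/4; S=-3+17/6·τ+7/4·τ²+-7/12·τ³=-35/256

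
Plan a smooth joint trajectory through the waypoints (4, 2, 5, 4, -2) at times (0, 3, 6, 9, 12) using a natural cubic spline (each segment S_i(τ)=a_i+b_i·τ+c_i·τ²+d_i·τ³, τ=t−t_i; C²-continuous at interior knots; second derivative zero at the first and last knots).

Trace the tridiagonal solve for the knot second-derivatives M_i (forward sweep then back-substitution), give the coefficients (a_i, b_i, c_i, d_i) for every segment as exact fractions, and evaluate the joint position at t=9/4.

Δ: Δ0=-2/3, Δ1=1, Δ2=-1/3, Δ3=-2
row 1: diag=12, rhs=10; c'=1/4, d'=5/6
row 2: denom=12−3·1/4=45/4; d'=(-8−3·5/6)/(45/4)=-14/15
row 3: denom=12−3·4/15=56/5; d'=(-10−3·-14/15)/(56/5)=-9/14
back: M3=-9/14
back: M2=-14/15−4/15·-9/14=-16/21
back: M1=5/6−1/4·-16/21=43/42
M: M0=0, M1=43/42, M2=-16/21, M3=-9/14, M4=0
seg 0: a=4, c=M0/2=0, d=(M1−M0)/(6·3)=43/756, b=Δ0−h0·(2M0+M1)/6=-33/28
seg 1: a=2, c=M1/2=43/84, d=(M2−M1)/(6·3)=-25/252, b=Δ1−h1·(2M1+M2)/6=5/14
seg 2: a=5, c=M2/2=-8/21, d=(M3−M2)/(6·3)=5/756, b=Δ2−h2·(2M2+M3)/6=3/4
seg 3: a=4, c=M3/2=-9/28, d=(M4−M3)/(6·3)=1/28, b=Δ3−h3·(2M3+M4)/6=-19/14
t_q=9/4 → seg 0, τ=9/4; S=4+-33/28·τ+0·τ²+43/756·τ³=511/256

  seg 0: a=4 b=-33/28 c=0 d=43/756
  seg 1: a=2 b=5/14 c=43/84 d=-25/252
  seg 2: a=5 b=3/4 c=-8/21 d=5/756
  seg 3: a=4 b=-19/14 c=-9/28 d=1/28
S(9/4) = 511/256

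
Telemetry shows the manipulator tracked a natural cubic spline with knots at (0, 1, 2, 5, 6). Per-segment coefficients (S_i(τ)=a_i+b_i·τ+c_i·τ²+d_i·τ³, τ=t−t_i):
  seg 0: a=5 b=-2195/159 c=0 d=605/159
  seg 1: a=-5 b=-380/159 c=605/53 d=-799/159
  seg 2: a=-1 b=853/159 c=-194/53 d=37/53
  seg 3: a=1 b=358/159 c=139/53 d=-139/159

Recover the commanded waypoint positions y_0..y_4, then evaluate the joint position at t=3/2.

y_0=5 y_1=-5 y_2=-1 y_3=1 y_4=5
S(3/2) = -1683/424

y_0 = S_0(0) = a_0 = 5
y_1 = S_1(0) = a_1 = -5
y_2 = S_2(0) = a_2 = -1
y_3 = S_3(0) = a_3 = 1
y_4 = S_3(1) = 5
t_q=3/2 is in segment 1 (τ=1/2); S_1(τ)=-1683/424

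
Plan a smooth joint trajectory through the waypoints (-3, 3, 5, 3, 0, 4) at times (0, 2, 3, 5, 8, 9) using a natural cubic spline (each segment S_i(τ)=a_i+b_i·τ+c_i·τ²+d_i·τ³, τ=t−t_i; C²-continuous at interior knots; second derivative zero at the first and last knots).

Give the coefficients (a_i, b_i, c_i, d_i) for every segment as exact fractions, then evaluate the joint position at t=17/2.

  seg 0: a=-3 b=7301/2293 c=0 d=-211/4586
  seg 1: a=3 b=6035/2293 c=-633/2293 d=-816/2293
  seg 2: a=5 b=2321/2293 c=-3081/2293 d=387/2293
  seg 3: a=3 b=-5359/2293 c=-759/2293 d=1781/6879
  seg 4: a=0 b=6116/2293 c=4584/2293 d=-1528/2293
S(17/2) = 4013/2293

Δ: Δ0=3, Δ1=2, Δ2=-1, Δ3=-1, Δ4=4
row 1: diag=6, rhs=-6; c'=1/6, d'=-1
row 2: denom=6−1·1/6=35/6; d'=(-18−1·-1)/(35/6)=-102/35
row 3: denom=10−2·12/35=326/35; d'=(0−2·-102/35)/(326/35)=102/163
row 4: denom=8−3·105/326=2293/326; d'=(30−3·102/163)/(2293/326)=9168/2293
back: M4=9168/2293
back: M3=102/163−105/326·9168/2293=-1518/2293
back: M2=-102/35−12/35·-1518/2293=-6162/2293
back: M1=-1−1/6·-6162/2293=-1266/2293
M: M0=0, M1=-1266/2293, M2=-6162/2293, M3=-1518/2293, M4=9168/2293, M5=0
seg 0: a=-3, c=M0/2=0, d=(M1−M0)/(6·2)=-211/4586, b=Δ0−h0·(2M0+M1)/6=7301/2293
seg 1: a=3, c=M1/2=-633/2293, d=(M2−M1)/(6·1)=-816/2293, b=Δ1−h1·(2M1+M2)/6=6035/2293
seg 2: a=5, c=M2/2=-3081/2293, d=(M3−M2)/(6·2)=387/2293, b=Δ2−h2·(2M2+M3)/6=2321/2293
seg 3: a=3, c=M3/2=-759/2293, d=(M4−M3)/(6·3)=1781/6879, b=Δ3−h3·(2M3+M4)/6=-5359/2293
seg 4: a=0, c=M4/2=4584/2293, d=(M5−M4)/(6·1)=-1528/2293, b=Δ4−h4·(2M4+M5)/6=6116/2293
t_q=17/2 → seg 4, τ=1/2; S=0+6116/2293·τ+4584/2293·τ²+-1528/2293·τ³=4013/2293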